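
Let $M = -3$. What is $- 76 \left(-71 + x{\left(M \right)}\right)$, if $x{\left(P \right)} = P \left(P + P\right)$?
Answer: $4028$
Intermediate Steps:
$x{\left(P \right)} = 2 P^{2}$ ($x{\left(P \right)} = P 2 P = 2 P^{2}$)
$- 76 \left(-71 + x{\left(M \right)}\right) = - 76 \left(-71 + 2 \left(-3\right)^{2}\right) = - 76 \left(-71 + 2 \cdot 9\right) = - 76 \left(-71 + 18\right) = \left(-76\right) \left(-53\right) = 4028$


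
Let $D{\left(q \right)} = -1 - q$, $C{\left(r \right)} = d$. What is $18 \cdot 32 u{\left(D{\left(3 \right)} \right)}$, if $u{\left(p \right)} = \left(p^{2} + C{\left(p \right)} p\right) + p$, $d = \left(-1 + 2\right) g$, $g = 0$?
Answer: $6912$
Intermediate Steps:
$d = 0$ ($d = \left(-1 + 2\right) 0 = 1 \cdot 0 = 0$)
$C{\left(r \right)} = 0$
$u{\left(p \right)} = p + p^{2}$ ($u{\left(p \right)} = \left(p^{2} + 0 p\right) + p = \left(p^{2} + 0\right) + p = p^{2} + p = p + p^{2}$)
$18 \cdot 32 u{\left(D{\left(3 \right)} \right)} = 18 \cdot 32 \left(-1 - 3\right) \left(1 - 4\right) = 576 \left(-1 - 3\right) \left(1 - 4\right) = 576 \left(- 4 \left(1 - 4\right)\right) = 576 \left(\left(-4\right) \left(-3\right)\right) = 576 \cdot 12 = 6912$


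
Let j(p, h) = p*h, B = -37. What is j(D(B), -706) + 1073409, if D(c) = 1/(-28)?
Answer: 15028079/14 ≈ 1.0734e+6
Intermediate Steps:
D(c) = -1/28
j(p, h) = h*p
j(D(B), -706) + 1073409 = -706*(-1/28) + 1073409 = 353/14 + 1073409 = 15028079/14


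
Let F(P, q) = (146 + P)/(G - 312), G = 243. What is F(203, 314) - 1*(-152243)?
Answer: 10504418/69 ≈ 1.5224e+5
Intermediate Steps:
F(P, q) = -146/69 - P/69 (F(P, q) = (146 + P)/(243 - 312) = (146 + P)/(-69) = (146 + P)*(-1/69) = -146/69 - P/69)
F(203, 314) - 1*(-152243) = (-146/69 - 1/69*203) - 1*(-152243) = (-146/69 - 203/69) + 152243 = -349/69 + 152243 = 10504418/69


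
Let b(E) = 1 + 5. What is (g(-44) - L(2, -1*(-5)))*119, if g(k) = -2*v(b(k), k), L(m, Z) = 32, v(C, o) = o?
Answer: 6664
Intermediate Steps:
b(E) = 6
g(k) = -2*k
(g(-44) - L(2, -1*(-5)))*119 = (-2*(-44) - 1*32)*119 = (88 - 32)*119 = 56*119 = 6664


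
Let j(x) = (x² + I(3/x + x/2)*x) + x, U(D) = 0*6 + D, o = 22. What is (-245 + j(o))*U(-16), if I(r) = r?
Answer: -8096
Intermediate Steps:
U(D) = D (U(D) = 0 + D = D)
j(x) = x + x² + x*(x/2 + 3/x) (j(x) = (x² + (3/x + x/2)*x) + x = (x² + (x/2 + 3/x)*x) + x = (x² + x*(x/2 + 3/x)) + x = x + x² + x*(x/2 + 3/x))
(-245 + j(o))*U(-16) = (-245 + (3 + 22 + (3/2)*22²))*(-16) = (-245 + (3 + 22 + (3/2)*484))*(-16) = (-245 + (3 + 22 + 726))*(-16) = (-245 + 751)*(-16) = 506*(-16) = -8096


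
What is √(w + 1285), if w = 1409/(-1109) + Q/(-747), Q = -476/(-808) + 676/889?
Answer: √350750616746486499297566/16529616166 ≈ 35.829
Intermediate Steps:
Q = 242343/179578 (Q = -476*(-1/808) + 676*(1/889) = 119/202 + 676/889 = 242343/179578 ≈ 1.3495)
w = -21030970409/16529616166 (w = 1409/(-1109) + (242343/179578)/(-747) = 1409*(-1/1109) + (242343/179578)*(-1/747) = -1409/1109 - 26927/14904974 = -21030970409/16529616166 ≈ -1.2723)
√(w + 1285) = √(-21030970409/16529616166 + 1285) = √(21219525802901/16529616166) = √350750616746486499297566/16529616166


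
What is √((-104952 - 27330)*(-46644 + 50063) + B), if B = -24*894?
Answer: 3*I*√50254846 ≈ 21267.0*I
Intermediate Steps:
B = -21456
√((-104952 - 27330)*(-46644 + 50063) + B) = √((-104952 - 27330)*(-46644 + 50063) - 21456) = √(-132282*3419 - 21456) = √(-452272158 - 21456) = √(-452293614) = 3*I*√50254846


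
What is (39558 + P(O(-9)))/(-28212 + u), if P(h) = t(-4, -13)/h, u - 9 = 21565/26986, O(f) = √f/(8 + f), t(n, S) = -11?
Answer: -1067512188/761064593 + 296846*I/2283193779 ≈ -1.4027 + 0.00013001*I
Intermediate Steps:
O(f) = √f/(8 + f)
u = 264439/26986 (u = 9 + 21565/26986 = 264439/26986 ≈ 9.7991)
P(h) = -11/h
(39558 + P(O(-9)))/(-28212 + u) = (39558 - 11*(-I*(8 - 9)/3))/(-28212 + 264439/26986) = (39558 - 11*I/3)/(-761064593/26986) = (39558 - 11*I/3)*(-26986/761064593) = -1067512188/761064593 + 296846*I/2283193779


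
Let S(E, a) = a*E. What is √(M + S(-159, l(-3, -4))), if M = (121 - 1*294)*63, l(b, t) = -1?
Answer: 2*I*√2685 ≈ 103.63*I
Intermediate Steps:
S(E, a) = E*a
M = -10899 (M = (121 - 294)*63 = -173*63 = -10899)
√(M + S(-159, l(-3, -4))) = √(-10899 - 159*(-1)) = √(-10899 + 159) = √(-10740) = 2*I*√2685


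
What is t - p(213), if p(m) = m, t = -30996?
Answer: -31209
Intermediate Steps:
t - p(213) = -30996 - 1*213 = -30996 - 213 = -31209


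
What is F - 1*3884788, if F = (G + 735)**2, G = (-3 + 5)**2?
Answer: -3338667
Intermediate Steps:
G = 4 (G = 2**2 = 4)
F = 546121 (F = (4 + 735)**2 = 739**2 = 546121)
F - 1*3884788 = 546121 - 1*3884788 = 546121 - 3884788 = -3338667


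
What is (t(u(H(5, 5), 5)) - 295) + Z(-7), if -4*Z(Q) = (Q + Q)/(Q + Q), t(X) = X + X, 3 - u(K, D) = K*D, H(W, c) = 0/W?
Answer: -1157/4 ≈ -289.25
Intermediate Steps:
H(W, c) = 0
u(K, D) = 3 - D*K (u(K, D) = 3 - K*D = 3 - D*K)
t(X) = 2*X
Z(Q) = -¼ (Z(Q) = -(Q + Q)/(4*(Q + Q)) = -2*Q/(4*(2*Q)) = -2*Q*1/(2*Q)/4 = -¼*1 = -¼)
(t(u(H(5, 5), 5)) - 295) + Z(-7) = (2*(3 - 1*5*0) - 295) - ¼ = (2*(3 + 0) - 295) - ¼ = (2*3 - 295) - ¼ = (6 - 295) - ¼ = -289 - ¼ = -1157/4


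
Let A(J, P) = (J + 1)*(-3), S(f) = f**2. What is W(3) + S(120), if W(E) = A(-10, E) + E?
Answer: 14430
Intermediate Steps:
A(J, P) = -3 - 3*J (A(J, P) = (1 + J)*(-3) = -3 - 3*J)
W(E) = 27 + E (W(E) = (-3 - 3*(-10)) + E = (-3 + 30) + E = 27 + E)
W(3) + S(120) = (27 + 3) + 120**2 = 30 + 14400 = 14430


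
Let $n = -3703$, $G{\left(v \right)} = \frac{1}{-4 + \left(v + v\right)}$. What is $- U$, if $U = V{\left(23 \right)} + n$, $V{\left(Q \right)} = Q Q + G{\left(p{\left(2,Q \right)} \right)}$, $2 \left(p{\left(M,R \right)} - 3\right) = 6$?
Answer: $\frac{25391}{8} \approx 3173.9$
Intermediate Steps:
$p{\left(M,R \right)} = 6$ ($p{\left(M,R \right)} = 3 + \frac{1}{2} \cdot 6 = 3 + 3 = 6$)
$G{\left(v \right)} = \frac{1}{-4 + 2 v}$
$V{\left(Q \right)} = \frac{1}{8} + Q^{2}$ ($V{\left(Q \right)} = Q Q + \frac{1}{2 \left(-2 + 6\right)} = Q^{2} + \frac{1}{2 \cdot 4} = Q^{2} + \frac{1}{2} \cdot \frac{1}{4} = Q^{2} + \frac{1}{8} = \frac{1}{8} + Q^{2}$)
$U = - \frac{25391}{8}$ ($U = \left(\frac{1}{8} + 23^{2}\right) - 3703 = \left(\frac{1}{8} + 529\right) - 3703 = \frac{4233}{8} - 3703 = - \frac{25391}{8} \approx -3173.9$)
$- U = \left(-1\right) \left(- \frac{25391}{8}\right) = \frac{25391}{8}$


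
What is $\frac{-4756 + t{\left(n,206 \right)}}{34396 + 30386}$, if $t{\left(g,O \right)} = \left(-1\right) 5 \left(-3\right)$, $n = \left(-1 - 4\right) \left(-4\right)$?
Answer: $- \frac{4741}{64782} \approx -0.073184$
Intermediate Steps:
$n = 20$ ($n = \left(-5\right) \left(-4\right) = 20$)
$t{\left(g,O \right)} = 15$ ($t{\left(g,O \right)} = \left(-5\right) \left(-3\right) = 15$)
$\frac{-4756 + t{\left(n,206 \right)}}{34396 + 30386} = \frac{-4756 + 15}{34396 + 30386} = - \frac{4741}{64782}$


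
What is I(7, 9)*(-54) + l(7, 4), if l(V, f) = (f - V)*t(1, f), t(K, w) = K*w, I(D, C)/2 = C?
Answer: -984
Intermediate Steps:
I(D, C) = 2*C
l(V, f) = f*(f - V) (l(V, f) = (f - V)*(1*f) = (f - V)*f = f*(f - V))
I(7, 9)*(-54) + l(7, 4) = (2*9)*(-54) + 4*(4 - 1*7) = 18*(-54) + 4*(4 - 7) = -972 + 4*(-3) = -972 - 12 = -984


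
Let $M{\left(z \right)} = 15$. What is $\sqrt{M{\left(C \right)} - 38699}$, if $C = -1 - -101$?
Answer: $2 i \sqrt{9671} \approx 196.68 i$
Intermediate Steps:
$C = 100$ ($C = -1 + 101 = 100$)
$\sqrt{M{\left(C \right)} - 38699} = \sqrt{15 - 38699} = \sqrt{-38684} = 2 i \sqrt{9671}$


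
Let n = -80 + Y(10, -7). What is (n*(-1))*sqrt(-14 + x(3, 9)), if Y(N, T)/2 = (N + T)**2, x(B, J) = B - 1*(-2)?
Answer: 186*I ≈ 186.0*I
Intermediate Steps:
x(B, J) = 2 + B (x(B, J) = B + 2 = 2 + B)
Y(N, T) = 2*(N + T)**2
n = -62 (n = -80 + 2*(10 - 7)**2 = -80 + 2*3**2 = -80 + 2*9 = -80 + 18 = -62)
(n*(-1))*sqrt(-14 + x(3, 9)) = (-62*(-1))*sqrt(-14 + (2 + 3)) = 62*sqrt(-14 + 5) = 62*sqrt(-9) = 62*(3*I) = 186*I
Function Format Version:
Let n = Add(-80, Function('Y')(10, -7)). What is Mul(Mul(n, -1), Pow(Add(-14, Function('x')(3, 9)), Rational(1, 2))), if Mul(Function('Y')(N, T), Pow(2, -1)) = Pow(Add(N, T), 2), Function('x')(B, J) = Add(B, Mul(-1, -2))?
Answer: Mul(186, I) ≈ Mul(186.00, I)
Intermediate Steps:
Function('x')(B, J) = Add(2, B) (Function('x')(B, J) = Add(B, 2) = Add(2, B))
Function('Y')(N, T) = Mul(2, Pow(Add(N, T), 2))
n = -62 (n = Add(-80, Mul(2, Pow(Add(10, -7), 2))) = Add(-80, Mul(2, Pow(3, 2))) = Add(-80, Mul(2, 9)) = Add(-80, 18) = -62)
Mul(Mul(n, -1), Pow(Add(-14, Function('x')(3, 9)), Rational(1, 2))) = Mul(Mul(-62, -1), Pow(Add(-14, Add(2, 3)), Rational(1, 2))) = Mul(62, Pow(Add(-14, 5), Rational(1, 2))) = Mul(62, Pow(-9, Rational(1, 2))) = Mul(62, Mul(3, I)) = Mul(186, I)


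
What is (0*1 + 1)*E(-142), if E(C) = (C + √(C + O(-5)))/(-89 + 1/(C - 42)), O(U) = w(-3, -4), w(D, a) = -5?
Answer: 26128/16377 - 1288*I*√3/16377 ≈ 1.5954 - 0.13622*I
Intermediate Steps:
O(U) = -5
E(C) = (C + √(-5 + C))/(-89 + 1/(-42 + C)) (E(C) = (C + √(C - 5))/(-89 + 1/(C - 42)) = (C + √(-5 + C))/(-89 + 1/(-42 + C)))
(0*1 + 1)*E(-142) = (0*1 + 1)*((-1*(-142)² + 42*(-142) + 42*√(-5 - 142) - 1*(-142)*√(-5 - 142))/(-3739 + 89*(-142))) = (0 + 1)*((-1*20164 - 5964 + 42*√(-147) - 1*(-142)*√(-147))/(-3739 - 12638)) = 1*((-20164 - 5964 + 42*(7*I*√3) - 1*(-142)*7*I*√3)/(-16377)) = 1*(-(-20164 - 5964 + 294*I*√3 + 994*I*√3)/16377) = 1*(-(-26128 + 1288*I*√3)/16377) = 1*(26128/16377 - 1288*I*√3/16377) = 26128/16377 - 1288*I*√3/16377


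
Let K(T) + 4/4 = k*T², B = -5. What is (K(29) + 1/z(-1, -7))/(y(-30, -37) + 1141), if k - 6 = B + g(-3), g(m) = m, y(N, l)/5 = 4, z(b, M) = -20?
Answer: -33661/23220 ≈ -1.4497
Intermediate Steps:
y(N, l) = 20 (y(N, l) = 5*4 = 20)
k = -2 (k = 6 + (-5 - 3) = 6 - 8 = -2)
K(T) = -1 - 2*T²
(K(29) + 1/z(-1, -7))/(y(-30, -37) + 1141) = ((-1 - 2*29²) + 1/(-20))/(20 + 1141) = ((-1 - 2*841) - 1/20)/1161 = ((-1 - 1682) - 1/20)*(1/1161) = (-1683 - 1/20)*(1/1161) = -33661/20*1/1161 = -33661/23220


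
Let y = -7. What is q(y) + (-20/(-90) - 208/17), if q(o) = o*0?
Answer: -1838/153 ≈ -12.013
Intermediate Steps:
q(o) = 0
q(y) + (-20/(-90) - 208/17) = 0 + (-20/(-90) - 208/17) = 0 + (-20*(-1/90) - 208*1/17) = 0 + (2/9 - 208/17) = 0 - 1838/153 = -1838/153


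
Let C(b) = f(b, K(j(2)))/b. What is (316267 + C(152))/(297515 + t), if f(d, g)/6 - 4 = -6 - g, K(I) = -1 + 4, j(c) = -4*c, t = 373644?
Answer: 24036277/51008084 ≈ 0.47122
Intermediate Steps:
K(I) = 3
f(d, g) = -12 - 6*g (f(d, g) = 24 + 6*(-6 - g) = 24 + (-36 - 6*g) = -12 - 6*g)
C(b) = -30/b (C(b) = (-12 - 6*3)/b = (-12 - 18)/b = -30/b)
(316267 + C(152))/(297515 + t) = (316267 - 30/152)/(297515 + 373644) = (316267 - 30*1/152)/671159 = (316267 - 15/76)*(1/671159) = (24036277/76)*(1/671159) = 24036277/51008084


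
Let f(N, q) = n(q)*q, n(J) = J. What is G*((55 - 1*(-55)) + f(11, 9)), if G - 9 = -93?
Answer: -16044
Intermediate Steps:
G = -84 (G = 9 - 93 = -84)
f(N, q) = q² (f(N, q) = q*q = q²)
G*((55 - 1*(-55)) + f(11, 9)) = -84*((55 - 1*(-55)) + 9²) = -84*((55 + 55) + 81) = -84*(110 + 81) = -84*191 = -16044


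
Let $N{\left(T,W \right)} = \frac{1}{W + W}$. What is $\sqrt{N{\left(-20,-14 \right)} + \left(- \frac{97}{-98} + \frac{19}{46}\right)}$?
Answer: $\frac{\sqrt{141749}}{322} \approx 1.1692$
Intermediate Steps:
$N{\left(T,W \right)} = \frac{1}{2 W}$
$\sqrt{N{\left(-20,-14 \right)} + \left(- \frac{97}{-98} + \frac{19}{46}\right)} = \sqrt{\frac{1}{2 \left(-14\right)} + \left(- \frac{97}{-98} + \frac{19}{46}\right)} = \sqrt{\frac{1}{2} \left(- \frac{1}{14}\right) + \left(\left(-97\right) \left(- \frac{1}{98}\right) + 19 \cdot \frac{1}{46}\right)} = \sqrt{- \frac{1}{28} + \left(\frac{97}{98} + \frac{19}{46}\right)} = \sqrt{- \frac{1}{28} + \frac{1581}{1127}} = \sqrt{\frac{6163}{4508}} = \frac{\sqrt{141749}}{322}$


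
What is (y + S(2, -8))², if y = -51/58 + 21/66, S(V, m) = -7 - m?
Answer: 19600/101761 ≈ 0.19261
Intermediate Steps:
y = -179/319 (y = -51*1/58 + 21*(1/66) = -51/58 + 7/22 = -179/319 ≈ -0.56113)
(y + S(2, -8))² = (-179/319 + (-7 - 1*(-8)))² = (-179/319 + (-7 + 8))² = (-179/319 + 1)² = (140/319)² = 19600/101761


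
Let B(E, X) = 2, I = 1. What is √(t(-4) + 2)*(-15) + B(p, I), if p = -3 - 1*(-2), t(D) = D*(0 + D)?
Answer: 2 - 45*√2 ≈ -61.640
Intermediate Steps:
t(D) = D² (t(D) = D*D = D²)
p = -1 (p = -3 + 2 = -1)
√(t(-4) + 2)*(-15) + B(p, I) = √((-4)² + 2)*(-15) + 2 = √(16 + 2)*(-15) + 2 = √18*(-15) + 2 = (3*√2)*(-15) + 2 = -45*√2 + 2 = 2 - 45*√2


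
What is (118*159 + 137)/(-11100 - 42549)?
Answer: -18899/53649 ≈ -0.35227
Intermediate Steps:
(118*159 + 137)/(-11100 - 42549) = (18762 + 137)/(-53649) = 18899*(-1/53649) = -18899/53649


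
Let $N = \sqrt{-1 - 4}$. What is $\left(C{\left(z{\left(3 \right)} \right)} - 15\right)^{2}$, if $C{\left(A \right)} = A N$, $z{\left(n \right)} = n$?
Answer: $180 - 90 i \sqrt{5} \approx 180.0 - 201.25 i$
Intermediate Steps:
$N = i \sqrt{5}$ ($N = \sqrt{-5} = i \sqrt{5} \approx 2.2361 i$)
$C{\left(A \right)} = i A \sqrt{5}$ ($C{\left(A \right)} = A i \sqrt{5} = i A \sqrt{5}$)
$\left(C{\left(z{\left(3 \right)} \right)} - 15\right)^{2} = \left(i 3 \sqrt{5} - 15\right)^{2} = \left(3 i \sqrt{5} - 15\right)^{2} = \left(-15 + 3 i \sqrt{5}\right)^{2}$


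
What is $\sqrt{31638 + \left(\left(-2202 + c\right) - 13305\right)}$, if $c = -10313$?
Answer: $\sqrt{5818} \approx 76.276$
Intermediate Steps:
$\sqrt{31638 + \left(\left(-2202 + c\right) - 13305\right)} = \sqrt{31638 - 25820} = \sqrt{5818}$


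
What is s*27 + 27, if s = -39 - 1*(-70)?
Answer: 864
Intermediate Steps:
s = 31 (s = -39 + 70 = 31)
s*27 + 27 = 31*27 + 27 = 837 + 27 = 864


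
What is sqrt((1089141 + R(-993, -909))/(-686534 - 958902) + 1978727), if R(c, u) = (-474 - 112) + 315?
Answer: sqrt(1339330419953767618)/822718 ≈ 1406.7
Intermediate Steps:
R(c, u) = -271 (R(c, u) = -586 + 315 = -271)
sqrt((1089141 + R(-993, -909))/(-686534 - 958902) + 1978727) = sqrt((1089141 - 271)/(-686534 - 958902) + 1978727) = sqrt(1088870/(-1645436) + 1978727) = sqrt(1088870*(-1/1645436) + 1978727) = sqrt(-544435/822718 + 1978727) = sqrt(1627933775551/822718) = sqrt(1339330419953767618)/822718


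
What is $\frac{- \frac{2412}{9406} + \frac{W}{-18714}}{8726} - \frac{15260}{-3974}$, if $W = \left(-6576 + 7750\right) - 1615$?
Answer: $\frac{1953246602423251}{508666837702468} \approx 3.8399$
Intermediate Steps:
$W = -441$ ($W = 1174 - 1615 = -441$)
$\frac{- \frac{2412}{9406} + \frac{W}{-18714}}{8726} - \frac{15260}{-3974} = \frac{- \frac{2412}{9406} - \frac{441}{-18714}}{8726} - \frac{15260}{-3974} = \left(\left(-2412\right) \frac{1}{9406} - - \frac{147}{6238}\right) \frac{1}{8726} - - \frac{7630}{1987} = \left(- \frac{1206}{4703} + \frac{147}{6238}\right) \frac{1}{8726} + \frac{7630}{1987} = \left(- \frac{6831687}{29337314}\right) \frac{1}{8726} + \frac{7630}{1987} = - \frac{6831687}{255997401964} + \frac{7630}{1987} = \frac{1953246602423251}{508666837702468}$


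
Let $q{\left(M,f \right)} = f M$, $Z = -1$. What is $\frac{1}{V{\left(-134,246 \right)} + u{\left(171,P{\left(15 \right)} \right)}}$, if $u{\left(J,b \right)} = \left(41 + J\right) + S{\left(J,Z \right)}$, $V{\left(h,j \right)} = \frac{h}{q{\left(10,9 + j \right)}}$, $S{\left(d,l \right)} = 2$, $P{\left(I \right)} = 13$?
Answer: $\frac{1275}{272783} \approx 0.004674$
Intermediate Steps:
$q{\left(M,f \right)} = M f$
$V{\left(h,j \right)} = \frac{h}{90 + 10 j}$ ($V{\left(h,j \right)} = \frac{h}{10 \left(9 + j\right)} = \frac{h}{90 + 10 j}$)
$u{\left(J,b \right)} = 43 + J$ ($u{\left(J,b \right)} = \left(41 + J\right) + 2 = 43 + J$)
$\frac{1}{V{\left(-134,246 \right)} + u{\left(171,P{\left(15 \right)} \right)}} = \frac{1}{\frac{1}{10} \left(-134\right) \frac{1}{9 + 246} + \left(43 + 171\right)} = \frac{1}{\frac{1}{10} \left(-134\right) \frac{1}{255} + 214} = \frac{1}{- \frac{67}{1275} + 214} = \frac{1}{\frac{272783}{1275}} = \frac{1275}{272783}$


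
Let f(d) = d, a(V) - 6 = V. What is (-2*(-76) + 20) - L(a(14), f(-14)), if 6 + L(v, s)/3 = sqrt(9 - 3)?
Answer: 190 - 3*sqrt(6) ≈ 182.65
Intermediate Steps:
a(V) = 6 + V
L(v, s) = -18 + 3*sqrt(6) (L(v, s) = -18 + 3*sqrt(9 - 3) = -18 + 3*sqrt(6))
(-2*(-76) + 20) - L(a(14), f(-14)) = (-2*(-76) + 20) - (-18 + 3*sqrt(6)) = (152 + 20) + (18 - 3*sqrt(6)) = 172 + (18 - 3*sqrt(6)) = 190 - 3*sqrt(6)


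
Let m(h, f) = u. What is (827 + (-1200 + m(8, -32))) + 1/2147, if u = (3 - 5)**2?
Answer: -792242/2147 ≈ -369.00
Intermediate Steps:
u = 4 (u = (-2)**2 = 4)
m(h, f) = 4
(827 + (-1200 + m(8, -32))) + 1/2147 = (827 + (-1200 + 4)) + 1/2147 = (827 - 1196) + 1/2147 = -369 + 1/2147 = -792242/2147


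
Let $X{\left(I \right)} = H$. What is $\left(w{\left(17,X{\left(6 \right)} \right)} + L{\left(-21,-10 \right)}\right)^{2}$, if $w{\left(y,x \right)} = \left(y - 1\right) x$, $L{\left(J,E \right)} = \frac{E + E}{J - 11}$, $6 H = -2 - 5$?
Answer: $\frac{187489}{576} \approx 325.5$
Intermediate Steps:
$H = - \frac{7}{6}$ ($H = \frac{-2 - 5}{6} = \frac{1}{6} \left(-7\right) = - \frac{7}{6} \approx -1.1667$)
$L{\left(J,E \right)} = \frac{2 E}{-11 + J}$
$X{\left(I \right)} = - \frac{7}{6}$
$w{\left(y,x \right)} = x \left(-1 + y\right)$ ($w{\left(y,x \right)} = \left(-1 + y\right) x = x \left(-1 + y\right)$)
$\left(w{\left(17,X{\left(6 \right)} \right)} + L{\left(-21,-10 \right)}\right)^{2} = \left(- \frac{7 \left(-1 + 17\right)}{6} + 2 \left(-10\right) \frac{1}{-11 - 21}\right)^{2} = \left(\left(- \frac{7}{6}\right) 16 + 2 \left(-10\right) \frac{1}{-32}\right)^{2} = \left(- \frac{56}{3} + 2 \left(-10\right) \left(- \frac{1}{32}\right)\right)^{2} = \left(- \frac{56}{3} + \frac{5}{8}\right)^{2} = \left(- \frac{433}{24}\right)^{2} = \frac{187489}{576}$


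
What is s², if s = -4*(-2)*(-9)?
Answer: 5184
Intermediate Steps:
s = -72 (s = 8*(-9) = -72)
s² = (-72)² = 5184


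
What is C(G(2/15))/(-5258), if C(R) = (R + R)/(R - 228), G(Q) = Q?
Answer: 1/4492961 ≈ 2.2257e-7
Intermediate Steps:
C(R) = 2*R/(-228 + R) (C(R) = (2*R)/(-228 + R) = 2*R/(-228 + R))
C(G(2/15))/(-5258) = (2*(2/15)/(-228 + 2/15))/(-5258) = (2*(2*(1/15))/(-228 + 2*(1/15)))*(-1/5258) = (2*(2/15)/(-228 + 2/15))*(-1/5258) = (2*(2/15)/(-3418/15))*(-1/5258) = (2*(2/15)*(-15/3418))*(-1/5258) = -2/1709*(-1/5258) = 1/4492961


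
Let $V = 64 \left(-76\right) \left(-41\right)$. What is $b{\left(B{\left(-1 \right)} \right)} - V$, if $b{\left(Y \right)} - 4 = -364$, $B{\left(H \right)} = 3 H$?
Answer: $-199784$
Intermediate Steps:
$V = 199424$ ($V = \left(-4864\right) \left(-41\right) = 199424$)
$b{\left(Y \right)} = -360$ ($b{\left(Y \right)} = 4 - 364 = -360$)
$b{\left(B{\left(-1 \right)} \right)} - V = -360 - 199424 = -199784$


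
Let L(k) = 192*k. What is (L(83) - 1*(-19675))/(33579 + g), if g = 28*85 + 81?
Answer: 35611/36040 ≈ 0.98810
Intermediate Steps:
g = 2461 (g = 2380 + 81 = 2461)
(L(83) - 1*(-19675))/(33579 + g) = (192*83 - 1*(-19675))/(33579 + 2461) = (15936 + 19675)/36040 = 35611*(1/36040) = 35611/36040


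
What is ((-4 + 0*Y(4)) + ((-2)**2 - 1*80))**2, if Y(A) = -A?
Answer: 6400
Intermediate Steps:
((-4 + 0*Y(4)) + ((-2)**2 - 1*80))**2 = ((-4 + 0*(-1*4)) + ((-2)**2 - 1*80))**2 = ((-4 + 0*(-4)) + (4 - 80))**2 = ((-4 + 0) - 76)**2 = (-4 - 76)**2 = (-80)**2 = 6400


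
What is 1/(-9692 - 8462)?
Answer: -1/18154 ≈ -5.5084e-5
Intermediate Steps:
1/(-9692 - 8462) = 1/(-18154) = -1/18154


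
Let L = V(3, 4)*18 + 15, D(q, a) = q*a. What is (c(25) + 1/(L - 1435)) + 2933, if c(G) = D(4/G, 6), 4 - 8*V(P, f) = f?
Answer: 20831111/7100 ≈ 2934.0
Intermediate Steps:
V(P, f) = ½ - f/8
D(q, a) = a*q
c(G) = 24/G (c(G) = 6*(4/G) = 24/G)
L = 15 (L = (½ - ⅛*4)*18 + 15 = (½ - ½)*18 + 15 = 0*18 + 15 = 0 + 15 = 15)
(c(25) + 1/(L - 1435)) + 2933 = (24/25 + 1/(15 - 1435)) + 2933 = (24*(1/25) + 1/(-1420)) + 2933 = (24/25 - 1/1420) + 2933 = 6811/7100 + 2933 = 20831111/7100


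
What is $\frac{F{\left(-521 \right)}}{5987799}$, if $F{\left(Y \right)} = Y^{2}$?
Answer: $\frac{271441}{5987799} \approx 0.045332$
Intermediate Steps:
$\frac{F{\left(-521 \right)}}{5987799} = \frac{\left(-521\right)^{2}}{5987799} = 271441 \cdot \frac{1}{5987799} = \frac{271441}{5987799}$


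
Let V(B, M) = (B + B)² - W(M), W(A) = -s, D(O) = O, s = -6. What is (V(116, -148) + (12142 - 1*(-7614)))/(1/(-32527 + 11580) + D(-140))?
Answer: -1541154578/2932581 ≈ -525.53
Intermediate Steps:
W(A) = 6 (W(A) = -1*(-6) = 6)
V(B, M) = -6 + 4*B² (V(B, M) = (B + B)² - 1*6 = (2*B)² - 6 = 4*B² - 6 = -6 + 4*B²)
(V(116, -148) + (12142 - 1*(-7614)))/(1/(-32527 + 11580) + D(-140)) = ((-6 + 4*116²) + (12142 - 1*(-7614)))/(1/(-32527 + 11580) - 140) = ((-6 + 4*13456) + (12142 + 7614))/(1/(-20947) - 140) = ((-6 + 53824) + 19756)/(-1/20947 - 140) = (53818 + 19756)/(-2932581/20947) = 73574*(-20947/2932581) = -1541154578/2932581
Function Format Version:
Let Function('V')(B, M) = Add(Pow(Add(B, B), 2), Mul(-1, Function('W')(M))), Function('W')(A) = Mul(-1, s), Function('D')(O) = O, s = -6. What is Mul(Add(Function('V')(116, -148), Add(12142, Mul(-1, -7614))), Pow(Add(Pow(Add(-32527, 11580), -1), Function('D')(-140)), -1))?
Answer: Rational(-1541154578, 2932581) ≈ -525.53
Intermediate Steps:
Function('W')(A) = 6 (Function('W')(A) = Mul(-1, -6) = 6)
Function('V')(B, M) = Add(-6, Mul(4, Pow(B, 2))) (Function('V')(B, M) = Add(Pow(Add(B, B), 2), Mul(-1, 6)) = Add(Pow(Mul(2, B), 2), -6) = Add(Mul(4, Pow(B, 2)), -6) = Add(-6, Mul(4, Pow(B, 2))))
Mul(Add(Function('V')(116, -148), Add(12142, Mul(-1, -7614))), Pow(Add(Pow(Add(-32527, 11580), -1), Function('D')(-140)), -1)) = Mul(Add(Add(-6, Mul(4, Pow(116, 2))), Add(12142, Mul(-1, -7614))), Pow(Add(Pow(Add(-32527, 11580), -1), -140), -1)) = Mul(Add(Add(-6, Mul(4, 13456)), Add(12142, 7614)), Pow(Add(Pow(-20947, -1), -140), -1)) = Mul(Add(Add(-6, 53824), 19756), Pow(Add(Rational(-1, 20947), -140), -1)) = Mul(Add(53818, 19756), Pow(Rational(-2932581, 20947), -1)) = Mul(73574, Rational(-20947, 2932581)) = Rational(-1541154578, 2932581)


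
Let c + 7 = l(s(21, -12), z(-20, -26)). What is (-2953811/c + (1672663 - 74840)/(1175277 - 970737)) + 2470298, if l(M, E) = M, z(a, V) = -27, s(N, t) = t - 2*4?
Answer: 4748877990667/1840860 ≈ 2.5797e+6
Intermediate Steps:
s(N, t) = -8 + t (s(N, t) = t - 8 = -8 + t)
c = -27 (c = -7 + (-8 - 12) = -7 - 20 = -27)
(-2953811/c + (1672663 - 74840)/(1175277 - 970737)) + 2470298 = (-2953811/(-27) + (1672663 - 74840)/(1175277 - 970737)) + 2470298 = (-2953811*(-1/27) + 1597823/204540) + 2470298 = (2953811/27 + 1597823*(1/204540)) + 2470298 = (2953811/27 + 1597823/204540) + 2470298 = 201405214387/1840860 + 2470298 = 4748877990667/1840860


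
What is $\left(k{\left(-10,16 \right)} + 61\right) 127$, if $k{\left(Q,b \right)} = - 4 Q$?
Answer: $12827$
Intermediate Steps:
$\left(k{\left(-10,16 \right)} + 61\right) 127 = \left(\left(-4\right) \left(-10\right) + 61\right) 127 = \left(40 + 61\right) 127 = 101 \cdot 127 = 12827$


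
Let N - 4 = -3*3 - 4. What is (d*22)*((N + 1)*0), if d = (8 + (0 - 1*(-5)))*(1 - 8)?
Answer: 0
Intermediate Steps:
d = -91 (d = (8 + (0 + 5))*(-7) = (8 + 5)*(-7) = 13*(-7) = -91)
N = -9 (N = 4 + (-3*3 - 4) = 4 + (-9 - 4) = 4 - 13 = -9)
(d*22)*((N + 1)*0) = (-91*22)*((-9 + 1)*0) = -(-16016)*0 = -2002*0 = 0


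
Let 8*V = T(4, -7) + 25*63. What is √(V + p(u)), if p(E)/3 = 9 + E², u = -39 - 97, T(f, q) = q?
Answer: √55711 ≈ 236.03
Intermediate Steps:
u = -136
V = 196 (V = (-7 + 25*63)/8 = (-7 + 1575)/8 = (⅛)*1568 = 196)
p(E) = 27 + 3*E² (p(E) = 3*(9 + E²) = 27 + 3*E²)
√(V + p(u)) = √(196 + (27 + 3*(-136)²)) = √(196 + (27 + 3*18496)) = √(196 + (27 + 55488)) = √(196 + 55515) = √55711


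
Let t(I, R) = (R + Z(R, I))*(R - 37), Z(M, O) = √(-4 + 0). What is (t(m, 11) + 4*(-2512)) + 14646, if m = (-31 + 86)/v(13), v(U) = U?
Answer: 4312 - 52*I ≈ 4312.0 - 52.0*I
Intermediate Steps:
Z(M, O) = 2*I (Z(M, O) = √(-4) = 2*I)
m = 55/13 (m = (-31 + 86)/13 = 55*(1/13) = 55/13 ≈ 4.2308)
t(I, R) = (-37 + R)*(R + 2*I) (t(I, R) = (R + 2*I)*(R - 37) = (R + 2*I)*(-37 + R) = (-37 + R)*(R + 2*I))
(t(m, 11) + 4*(-2512)) + 14646 = ((11² - 74*I + 11*(-37 + 2*I)) + 4*(-2512)) + 14646 = ((121 - 74*I + (-407 + 22*I)) - 10048) + 14646 = ((-286 - 52*I) - 10048) + 14646 = (-10334 - 52*I) + 14646 = 4312 - 52*I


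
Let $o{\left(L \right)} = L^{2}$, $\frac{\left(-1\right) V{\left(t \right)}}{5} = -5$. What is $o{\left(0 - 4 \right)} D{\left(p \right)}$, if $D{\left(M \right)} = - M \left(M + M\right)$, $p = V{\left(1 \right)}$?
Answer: $-20000$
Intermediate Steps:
$V{\left(t \right)} = 25$ ($V{\left(t \right)} = \left(-5\right) \left(-5\right) = 25$)
$p = 25$
$D{\left(M \right)} = - 2 M^{2}$ ($D{\left(M \right)} = - M 2 M = - 2 M^{2}$)
$o{\left(0 - 4 \right)} D{\left(p \right)} = \left(0 - 4\right)^{2} \left(- 2 \cdot 25^{2}\right) = \left(0 - 4\right)^{2} \left(\left(-2\right) 625\right) = \left(-4\right)^{2} \left(-1250\right) = 16 \left(-1250\right) = -20000$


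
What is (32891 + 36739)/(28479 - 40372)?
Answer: -69630/11893 ≈ -5.8547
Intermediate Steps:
(32891 + 36739)/(28479 - 40372) = 69630/(-11893) = 69630*(-1/11893) = -69630/11893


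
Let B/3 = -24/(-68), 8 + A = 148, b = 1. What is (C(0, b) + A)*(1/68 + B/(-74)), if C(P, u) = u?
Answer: 141/2516 ≈ 0.056041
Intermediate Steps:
A = 140 (A = -8 + 148 = 140)
B = 18/17 (B = 3*(-24/(-68)) = 3*(-24*(-1/68)) = 3*(6/17) = 18/17 ≈ 1.0588)
(C(0, b) + A)*(1/68 + B/(-74)) = (1 + 140)*(1/68 + (18/17)/(-74)) = 141*(1*(1/68) + (18/17)*(-1/74)) = 141*(1/68 - 9/629) = 141*(1/2516) = 141/2516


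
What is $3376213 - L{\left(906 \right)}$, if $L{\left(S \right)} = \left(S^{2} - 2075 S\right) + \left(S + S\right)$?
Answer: $4433515$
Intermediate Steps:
$L{\left(S \right)} = S^{2} - 2073 S$ ($L{\left(S \right)} = \left(S^{2} - 2075 S\right) + 2 S = S^{2} - 2073 S$)
$3376213 - L{\left(906 \right)} = 3376213 - 906 \left(-2073 + 906\right) = 3376213 - 906 \left(-1167\right) = 3376213 - -1057302 = 3376213 + 1057302 = 4433515$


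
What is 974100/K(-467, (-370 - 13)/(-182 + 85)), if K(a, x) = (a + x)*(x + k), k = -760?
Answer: 763775575/274500391 ≈ 2.7824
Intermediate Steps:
K(a, x) = (-760 + x)*(a + x) (K(a, x) = (a + x)*(x - 760) = (a + x)*(-760 + x) = (-760 + x)*(a + x))
974100/K(-467, (-370 - 13)/(-182 + 85)) = 974100/(((-370 - 13)/(-182 + 85))**2 - 760*(-467) - 760*(-370 - 13)/(-182 + 85) - 467*(-370 - 13)/(-182 + 85)) = 974100/((-383/(-97))**2 + 354920 - (-291080)/(-97) - (-178861)/(-97)) = 974100/((-383*(-1/97))**2 + 354920 - (-291080)*(-1)/97 - (-178861)*(-1)/97) = 974100/((383/97)**2 + 354920 - 760*383/97 - 467*383/97) = 974100/(146689/9409 + 354920 - 291080/97 - 178861/97) = 974100/(3294004692/9409) = 974100*(9409/3294004692) = 763775575/274500391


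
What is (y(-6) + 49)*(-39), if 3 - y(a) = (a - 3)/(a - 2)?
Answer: -15873/8 ≈ -1984.1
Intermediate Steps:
y(a) = 3 - (-3 + a)/(-2 + a) (y(a) = 3 - (a - 3)/(a - 2) = 3 - (-3 + a)/(-2 + a))
(y(-6) + 49)*(-39) = ((-3 + 2*(-6))/(-2 - 6) + 49)*(-39) = ((-3 - 12)/(-8) + 49)*(-39) = (-⅛*(-15) + 49)*(-39) = (15/8 + 49)*(-39) = (407/8)*(-39) = -15873/8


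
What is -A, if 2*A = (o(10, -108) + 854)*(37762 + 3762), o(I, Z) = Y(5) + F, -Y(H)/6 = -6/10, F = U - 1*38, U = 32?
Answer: -88404596/5 ≈ -1.7681e+7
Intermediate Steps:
F = -6 (F = 32 - 1*38 = 32 - 38 = -6)
Y(H) = 18/5 (Y(H) = -(-36)/10 = -6*(-3/5) = 18/5)
o(I, Z) = -12/5 (o(I, Z) = 18/5 - 6 = -12/5)
A = 88404596/5 (A = ((-12/5 + 854)*(37762 + 3762))/2 = ((4258/5)*41524)/2 = (1/2)*(176809192/5) = 88404596/5 ≈ 1.7681e+7)
-A = -1*88404596/5 = -88404596/5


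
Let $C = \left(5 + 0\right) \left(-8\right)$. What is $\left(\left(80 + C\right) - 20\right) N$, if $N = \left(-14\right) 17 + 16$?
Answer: $-4440$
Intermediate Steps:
$C = -40$ ($C = 5 \left(-8\right) = -40$)
$N = -222$ ($N = -238 + 16 = -222$)
$\left(\left(80 + C\right) - 20\right) N = \left(\left(80 - 40\right) - 20\right) \left(-222\right) = \left(40 - 20\right) \left(-222\right) = 20 \left(-222\right) = -4440$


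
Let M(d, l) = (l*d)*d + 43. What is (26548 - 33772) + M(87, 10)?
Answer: 68509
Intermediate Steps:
M(d, l) = 43 + l*d² (M(d, l) = (d*l)*d + 43 = l*d² + 43 = 43 + l*d²)
(26548 - 33772) + M(87, 10) = (26548 - 33772) + (43 + 10*87²) = -7224 + (43 + 10*7569) = -7224 + (43 + 75690) = -7224 + 75733 = 68509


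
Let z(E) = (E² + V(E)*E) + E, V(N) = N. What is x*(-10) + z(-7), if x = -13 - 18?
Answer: 401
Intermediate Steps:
x = -31
z(E) = E + 2*E² (z(E) = (E² + E*E) + E = (E² + E²) + E = 2*E² + E = E + 2*E²)
x*(-10) + z(-7) = -31*(-10) - 7*(1 + 2*(-7)) = 310 - 7*(1 - 14) = 310 - 7*(-13) = 310 + 91 = 401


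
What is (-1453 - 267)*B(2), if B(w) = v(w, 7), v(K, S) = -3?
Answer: 5160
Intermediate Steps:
B(w) = -3
(-1453 - 267)*B(2) = (-1453 - 267)*(-3) = -1720*(-3) = 5160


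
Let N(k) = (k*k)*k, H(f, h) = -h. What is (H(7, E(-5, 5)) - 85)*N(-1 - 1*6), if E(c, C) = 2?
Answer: 29841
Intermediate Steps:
N(k) = k³ (N(k) = k²*k = k³)
(H(7, E(-5, 5)) - 85)*N(-1 - 1*6) = (-1*2 - 85)*(-1 - 1*6)³ = (-2 - 85)*(-1 - 6)³ = -87*(-7)³ = -87*(-343) = 29841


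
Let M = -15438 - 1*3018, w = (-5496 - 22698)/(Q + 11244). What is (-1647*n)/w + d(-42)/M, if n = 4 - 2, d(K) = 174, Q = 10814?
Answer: 37249737721/14454124 ≈ 2577.1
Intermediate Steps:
w = -14097/11029 (w = (-5496 - 22698)/(10814 + 11244) = -28194/22058 = -28194*1/22058 = -14097/11029 ≈ -1.2782)
n = 2
M = -18456 (M = -15438 - 3018 = -18456)
(-1647*n)/w + d(-42)/M = (-1647*2)/(-14097/11029) + 174/(-18456) = -3294*(-11029/14097) + 174*(-1/18456) = 12109842/4699 - 29/3076 = 37249737721/14454124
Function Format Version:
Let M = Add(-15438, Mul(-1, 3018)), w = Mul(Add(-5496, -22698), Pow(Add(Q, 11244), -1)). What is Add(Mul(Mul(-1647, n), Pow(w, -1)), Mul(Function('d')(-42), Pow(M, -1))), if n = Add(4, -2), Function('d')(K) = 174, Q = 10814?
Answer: Rational(37249737721, 14454124) ≈ 2577.1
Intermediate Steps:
w = Rational(-14097, 11029) (w = Mul(Add(-5496, -22698), Pow(Add(10814, 11244), -1)) = Mul(-28194, Pow(22058, -1)) = Mul(-28194, Rational(1, 22058)) = Rational(-14097, 11029) ≈ -1.2782)
n = 2
M = -18456 (M = Add(-15438, -3018) = -18456)
Add(Mul(Mul(-1647, n), Pow(w, -1)), Mul(Function('d')(-42), Pow(M, -1))) = Add(Mul(Mul(-1647, 2), Pow(Rational(-14097, 11029), -1)), Mul(174, Pow(-18456, -1))) = Add(Mul(-3294, Rational(-11029, 14097)), Mul(174, Rational(-1, 18456))) = Add(Rational(12109842, 4699), Rational(-29, 3076)) = Rational(37249737721, 14454124)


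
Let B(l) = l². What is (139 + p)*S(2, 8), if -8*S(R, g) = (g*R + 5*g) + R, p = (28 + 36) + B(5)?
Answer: -1653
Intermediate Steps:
p = 89 (p = (28 + 36) + 5² = 64 + 25 = 89)
S(R, g) = -5*g/8 - R/8 - R*g/8 (S(R, g) = -((g*R + 5*g) + R)/8 = -((R*g + 5*g) + R)/8 = -((5*g + R*g) + R)/8 = -(R + 5*g + R*g)/8 = -5*g/8 - R/8 - R*g/8)
(139 + p)*S(2, 8) = (139 + 89)*(-5/8*8 - ⅛*2 - ⅛*2*8) = 228*(-5 - ¼ - 2) = 228*(-29/4) = -1653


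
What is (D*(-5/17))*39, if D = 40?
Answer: -7800/17 ≈ -458.82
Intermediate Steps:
(D*(-5/17))*39 = (40*(-5/17))*39 = -200/17*39 = -7800/17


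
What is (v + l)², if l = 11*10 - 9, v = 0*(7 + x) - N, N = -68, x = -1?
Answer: 28561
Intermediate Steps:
v = 68 (v = 0*(7 - 1) - 1*(-68) = 0*6 + 68 = 0 + 68 = 68)
l = 101 (l = 110 - 9 = 101)
(v + l)² = (68 + 101)² = 169² = 28561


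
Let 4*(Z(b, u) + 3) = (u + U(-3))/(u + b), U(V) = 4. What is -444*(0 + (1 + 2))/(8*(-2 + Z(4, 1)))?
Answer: 666/19 ≈ 35.053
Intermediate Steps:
Z(b, u) = -3 + (4 + u)/(4*(b + u)) (Z(b, u) = -3 + ((u + 4)/(u + b))/4 = -3 + ((4 + u)/(b + u))/4 = -3 + (4 + u)/(4*(b + u)))
-444*(0 + (1 + 2))/(8*(-2 + Z(4, 1))) = -444*(0 + (1 + 2))/(8*(-2 + (1 - 3*4 - 11/4*1)/(4 + 1))) = -444*(0 + 3)/(8*(-2 + (1 - 12 - 11/4)/5)) = -444*3/(8*(-2 + (⅕)*(-55/4))) = -444*3/(8*(-2 - 11/4)) = -444/((-19/4*⅓*(-2))*(-4)) = -444/(-19/12*(-2)*(-4)) = -444/((19/6)*(-4)) = -444/(-38/3) = -444*(-3/38) = 666/19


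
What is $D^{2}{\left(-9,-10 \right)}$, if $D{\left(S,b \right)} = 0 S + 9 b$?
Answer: $8100$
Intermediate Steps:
$D{\left(S,b \right)} = 9 b$ ($D{\left(S,b \right)} = 0 + 9 b = 9 b$)
$D^{2}{\left(-9,-10 \right)} = \left(9 \left(-10\right)\right)^{2} = \left(-90\right)^{2} = 8100$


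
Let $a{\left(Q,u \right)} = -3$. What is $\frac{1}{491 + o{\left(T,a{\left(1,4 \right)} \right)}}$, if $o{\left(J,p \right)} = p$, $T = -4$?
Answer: $\frac{1}{488} \approx 0.0020492$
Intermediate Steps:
$\frac{1}{491 + o{\left(T,a{\left(1,4 \right)} \right)}} = \frac{1}{491 - 3} = \frac{1}{488}$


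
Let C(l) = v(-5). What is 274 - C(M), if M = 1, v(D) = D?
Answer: 279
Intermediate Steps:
C(l) = -5
274 - C(M) = 274 - 1*(-5) = 274 + 5 = 279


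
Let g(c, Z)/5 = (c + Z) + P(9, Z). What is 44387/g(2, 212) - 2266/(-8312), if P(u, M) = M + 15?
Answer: 26710091/1309140 ≈ 20.403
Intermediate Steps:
P(u, M) = 15 + M
g(c, Z) = 75 + 5*c + 10*Z (g(c, Z) = 5*((c + Z) + (15 + Z)) = 5*((Z + c) + (15 + Z)) = 5*(15 + c + 2*Z) = 75 + 5*c + 10*Z)
44387/g(2, 212) - 2266/(-8312) = 44387/(75 + 5*2 + 10*212) - 2266/(-8312) = 44387/(75 + 10 + 2120) - 2266*(-1/8312) = 44387/2205 + 1133/4156 = 44387*(1/2205) + 1133/4156 = 6341/315 + 1133/4156 = 26710091/1309140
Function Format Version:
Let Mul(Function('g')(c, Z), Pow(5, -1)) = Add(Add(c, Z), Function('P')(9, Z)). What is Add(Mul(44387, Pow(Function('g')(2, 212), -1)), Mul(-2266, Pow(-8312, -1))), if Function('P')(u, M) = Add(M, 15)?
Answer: Rational(26710091, 1309140) ≈ 20.403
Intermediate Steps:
Function('P')(u, M) = Add(15, M)
Function('g')(c, Z) = Add(75, Mul(5, c), Mul(10, Z)) (Function('g')(c, Z) = Mul(5, Add(Add(c, Z), Add(15, Z))) = Mul(5, Add(Add(Z, c), Add(15, Z))) = Mul(5, Add(15, c, Mul(2, Z))) = Add(75, Mul(5, c), Mul(10, Z)))
Add(Mul(44387, Pow(Function('g')(2, 212), -1)), Mul(-2266, Pow(-8312, -1))) = Add(Mul(44387, Pow(Add(75, Mul(5, 2), Mul(10, 212)), -1)), Mul(-2266, Pow(-8312, -1))) = Add(Mul(44387, Pow(Add(75, 10, 2120), -1)), Mul(-2266, Rational(-1, 8312))) = Add(Mul(44387, Pow(2205, -1)), Rational(1133, 4156)) = Add(Mul(44387, Rational(1, 2205)), Rational(1133, 4156)) = Add(Rational(6341, 315), Rational(1133, 4156)) = Rational(26710091, 1309140)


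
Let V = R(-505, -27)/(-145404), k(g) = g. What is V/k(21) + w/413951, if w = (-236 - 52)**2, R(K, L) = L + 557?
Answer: 126524391433/631996377642 ≈ 0.20020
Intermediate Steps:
R(K, L) = 557 + L
w = 82944 (w = (-288)**2 = 82944)
V = -265/72702 (V = (557 - 27)/(-145404) = 530*(-1/145404) = -265/72702 ≈ -0.0036450)
V/k(21) + w/413951 = -265/72702/21 + 82944/413951 = -265/72702*1/21 + 82944*(1/413951) = -265/1526742 + 82944/413951 = 126524391433/631996377642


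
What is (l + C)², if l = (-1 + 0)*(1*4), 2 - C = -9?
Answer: 49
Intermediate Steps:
C = 11 (C = 2 - 1*(-9) = 2 + 9 = 11)
l = -4 (l = -1*4 = -4)
(l + C)² = (-4 + 11)² = 7² = 49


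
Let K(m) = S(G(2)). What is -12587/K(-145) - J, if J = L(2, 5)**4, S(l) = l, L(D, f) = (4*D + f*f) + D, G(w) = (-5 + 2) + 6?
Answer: -4514462/3 ≈ -1.5048e+6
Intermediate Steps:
G(w) = 3 (G(w) = -3 + 6 = 3)
L(D, f) = f**2 + 5*D (L(D, f) = (4*D + f**2) + D = (f**2 + 4*D) + D = f**2 + 5*D)
K(m) = 3
J = 1500625 (J = (5**2 + 5*2)**4 = (25 + 10)**4 = 35**4 = 1500625)
-12587/K(-145) - J = -12587/3 - 1*1500625 = -12587*1/3 - 1500625 = -12587/3 - 1500625 = -4514462/3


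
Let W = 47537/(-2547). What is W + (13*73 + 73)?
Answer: 2555497/2547 ≈ 1003.3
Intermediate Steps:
W = -47537/2547 (W = 47537*(-1/2547) = -47537/2547 ≈ -18.664)
W + (13*73 + 73) = -47537/2547 + (13*73 + 73) = -47537/2547 + (949 + 73) = -47537/2547 + 1022 = 2555497/2547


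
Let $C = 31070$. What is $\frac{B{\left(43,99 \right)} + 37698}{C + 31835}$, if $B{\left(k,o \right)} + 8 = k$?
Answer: $\frac{37733}{62905} \approx 0.59984$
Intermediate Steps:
$B{\left(k,o \right)} = -8 + k$
$\frac{B{\left(43,99 \right)} + 37698}{C + 31835} = \frac{\left(-8 + 43\right) + 37698}{31070 + 31835} = \frac{35 + 37698}{62905} = 37733 \cdot \frac{1}{62905} = \frac{37733}{62905}$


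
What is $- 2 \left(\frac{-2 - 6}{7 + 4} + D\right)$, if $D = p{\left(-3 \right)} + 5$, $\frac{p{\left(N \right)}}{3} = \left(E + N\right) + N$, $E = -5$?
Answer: $\frac{632}{11} \approx 57.455$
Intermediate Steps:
$p{\left(N \right)} = -15 + 6 N$ ($p{\left(N \right)} = 3 \left(\left(-5 + N\right) + N\right) = 3 \left(-5 + 2 N\right) = -15 + 6 N$)
$D = -28$ ($D = \left(-15 + 6 \left(-3\right)\right) + 5 = \left(-15 - 18\right) + 5 = -33 + 5 = -28$)
$- 2 \left(\frac{-2 - 6}{7 + 4} + D\right) = - 2 \left(\frac{-2 - 6}{7 + 4} - 28\right) = - 2 \left(- \frac{8}{11} - 28\right) = \left(-2\right) \left(- \frac{316}{11}\right) = \frac{632}{11}$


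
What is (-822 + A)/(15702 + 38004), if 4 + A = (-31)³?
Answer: -30617/53706 ≈ -0.57009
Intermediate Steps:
A = -29795 (A = -4 + (-31)³ = -4 - 29791 = -29795)
(-822 + A)/(15702 + 38004) = (-822 - 29795)/(15702 + 38004) = -30617/53706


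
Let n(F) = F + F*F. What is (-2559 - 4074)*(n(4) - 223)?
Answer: 1346499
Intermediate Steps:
n(F) = F + F**2
(-2559 - 4074)*(n(4) - 223) = (-2559 - 4074)*(4*(1 + 4) - 223) = -6633*(4*5 - 223) = -6633*(20 - 223) = -6633*(-203) = 1346499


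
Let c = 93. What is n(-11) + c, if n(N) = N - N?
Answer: 93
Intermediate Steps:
n(N) = 0
n(-11) + c = 0 + 93 = 93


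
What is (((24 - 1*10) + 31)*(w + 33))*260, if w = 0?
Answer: 386100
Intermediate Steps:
(((24 - 1*10) + 31)*(w + 33))*260 = (((24 - 1*10) + 31)*(0 + 33))*260 = (((24 - 10) + 31)*33)*260 = ((14 + 31)*33)*260 = (45*33)*260 = 1485*260 = 386100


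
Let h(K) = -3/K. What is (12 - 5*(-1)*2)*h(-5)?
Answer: 66/5 ≈ 13.200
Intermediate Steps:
(12 - 5*(-1)*2)*h(-5) = (12 - 5*(-1)*2)*(-3/(-5)) = (12 + 5*2)*(-3*(-⅕)) = (12 + 10)*(⅗) = 22*(⅗) = 66/5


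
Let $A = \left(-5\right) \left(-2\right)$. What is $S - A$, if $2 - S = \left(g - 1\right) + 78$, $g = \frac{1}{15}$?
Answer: $- \frac{1276}{15} \approx -85.067$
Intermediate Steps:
$g = \frac{1}{15} \approx 0.066667$
$A = 10$
$S = - \frac{1126}{15}$ ($S = 2 - \left(\left(\frac{1}{15} - 1\right) + 78\right) = 2 - \left(- \frac{14}{15} + 78\right) = 2 - \frac{1156}{15} = - \frac{1126}{15} \approx -75.067$)
$S - A = - \frac{1126}{15} - 10 = - \frac{1276}{15}$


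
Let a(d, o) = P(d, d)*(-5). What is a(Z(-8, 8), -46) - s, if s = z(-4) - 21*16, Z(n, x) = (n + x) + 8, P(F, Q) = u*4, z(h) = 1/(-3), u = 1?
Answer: 949/3 ≈ 316.33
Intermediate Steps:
z(h) = -⅓
P(F, Q) = 4 (P(F, Q) = 1*4 = 4)
Z(n, x) = 8 + n + x
s = -1009/3 (s = -⅓ - 21*16 = -⅓ - 336 = -1009/3 ≈ -336.33)
a(d, o) = -20 (a(d, o) = 4*(-5) = -20)
a(Z(-8, 8), -46) - s = -20 - 1*(-1009/3) = -20 + 1009/3 = 949/3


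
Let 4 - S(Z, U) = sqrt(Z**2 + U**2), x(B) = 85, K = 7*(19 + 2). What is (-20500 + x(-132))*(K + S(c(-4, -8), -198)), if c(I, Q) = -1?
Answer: -3082665 + 20415*sqrt(39205) ≈ 9.5956e+5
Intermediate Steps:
K = 147 (K = 7*21 = 147)
S(Z, U) = 4 - sqrt(U**2 + Z**2) (S(Z, U) = 4 - sqrt(Z**2 + U**2) = 4 - sqrt(U**2 + Z**2))
(-20500 + x(-132))*(K + S(c(-4, -8), -198)) = (-20500 + 85)*(147 + (4 - sqrt((-198)**2 + (-1)**2))) = -20415*(147 + (4 - sqrt(39204 + 1))) = -20415*(147 + (4 - sqrt(39205))) = -20415*(151 - sqrt(39205)) = -3082665 + 20415*sqrt(39205)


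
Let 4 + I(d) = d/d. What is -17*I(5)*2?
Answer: 102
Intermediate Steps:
I(d) = -3 (I(d) = -4 + d/d = -4 + 1 = -3)
-17*I(5)*2 = -17*(-3)*2 = 51*2 = 102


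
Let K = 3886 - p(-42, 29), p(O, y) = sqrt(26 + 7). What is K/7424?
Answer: 67/128 - sqrt(33)/7424 ≈ 0.52266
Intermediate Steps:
p(O, y) = sqrt(33)
K = 3886 - sqrt(33) ≈ 3880.3
K/7424 = (3886 - sqrt(33))/7424 = (3886 - sqrt(33))*(1/7424) = 67/128 - sqrt(33)/7424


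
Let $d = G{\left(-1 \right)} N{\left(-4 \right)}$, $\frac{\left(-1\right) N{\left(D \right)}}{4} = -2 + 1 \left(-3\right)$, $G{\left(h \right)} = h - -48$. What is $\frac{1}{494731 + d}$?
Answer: $\frac{1}{495671} \approx 2.0175 \cdot 10^{-6}$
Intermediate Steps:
$G{\left(h \right)} = 48 + h$ ($G{\left(h \right)} = h + 48 = 48 + h$)
$N{\left(D \right)} = 20$ ($N{\left(D \right)} = - 4 \left(-2 + 1 \left(-3\right)\right) = - 4 \left(-2 - 3\right) = \left(-4\right) \left(-5\right) = 20$)
$d = 940$ ($d = \left(48 - 1\right) 20 = 47 \cdot 20 = 940$)
$\frac{1}{494731 + d} = \frac{1}{494731 + 940} = \frac{1}{495671}$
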